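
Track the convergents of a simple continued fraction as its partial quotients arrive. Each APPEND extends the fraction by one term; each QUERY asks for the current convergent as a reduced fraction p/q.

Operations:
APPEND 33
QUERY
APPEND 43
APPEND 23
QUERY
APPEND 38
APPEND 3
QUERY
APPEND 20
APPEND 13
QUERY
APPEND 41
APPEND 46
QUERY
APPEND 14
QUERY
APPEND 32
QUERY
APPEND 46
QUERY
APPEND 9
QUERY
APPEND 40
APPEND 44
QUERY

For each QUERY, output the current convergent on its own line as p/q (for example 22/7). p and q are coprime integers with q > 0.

33/1
32693/990
3763955/113979
998561057/30238138
1887804765843/57165959584
26470284247993/801565515077
848936900701619/25707262442048
39077567716522467/1183335637849285
352547046349403822/10675728003085613
622554761600827119090/18852023781499133033

APPEND 33: p_0 = 33·1 + 0 = 33, q_0 = 33·0 + 1 = 1 → 33/1
APPEND 43: p_1 = 43·33 + 1 = 1420, q_1 = 43·1 + 0 = 43 → 1420/43
APPEND 23: p_2 = 23·1420 + 33 = 32693, q_2 = 23·43 + 1 = 990 → 32693/990
APPEND 38: p_3 = 38·32693 + 1420 = 1243754, q_3 = 38·990 + 43 = 37663 → 1243754/37663
APPEND 3: p_4 = 3·1243754 + 32693 = 3763955, q_4 = 3·37663 + 990 = 113979 → 3763955/113979
APPEND 20: p_5 = 20·3763955 + 1243754 = 76522854, q_5 = 20·113979 + 37663 = 2317243 → 76522854/2317243
APPEND 13: p_6 = 13·76522854 + 3763955 = 998561057, q_6 = 13·2317243 + 113979 = 30238138 → 998561057/30238138
APPEND 41: p_7 = 41·998561057 + 76522854 = 41017526191, q_7 = 41·30238138 + 2317243 = 1242080901 → 41017526191/1242080901
APPEND 46: p_8 = 46·41017526191 + 998561057 = 1887804765843, q_8 = 46·1242080901 + 30238138 = 57165959584 → 1887804765843/57165959584
APPEND 14: p_9 = 14·1887804765843 + 41017526191 = 26470284247993, q_9 = 14·57165959584 + 1242080901 = 801565515077 → 26470284247993/801565515077
APPEND 32: p_10 = 32·26470284247993 + 1887804765843 = 848936900701619, q_10 = 32·801565515077 + 57165959584 = 25707262442048 → 848936900701619/25707262442048
APPEND 46: p_11 = 46·848936900701619 + 26470284247993 = 39077567716522467, q_11 = 46·25707262442048 + 801565515077 = 1183335637849285 → 39077567716522467/1183335637849285
APPEND 9: p_12 = 9·39077567716522467 + 848936900701619 = 352547046349403822, q_12 = 9·1183335637849285 + 25707262442048 = 10675728003085613 → 352547046349403822/10675728003085613
APPEND 40: p_13 = 40·352547046349403822 + 39077567716522467 = 14140959421692675347, q_13 = 40·10675728003085613 + 1183335637849285 = 428212455761273805 → 14140959421692675347/428212455761273805
APPEND 44: p_14 = 44·14140959421692675347 + 352547046349403822 = 622554761600827119090, q_14 = 44·428212455761273805 + 10675728003085613 = 18852023781499133033 → 622554761600827119090/18852023781499133033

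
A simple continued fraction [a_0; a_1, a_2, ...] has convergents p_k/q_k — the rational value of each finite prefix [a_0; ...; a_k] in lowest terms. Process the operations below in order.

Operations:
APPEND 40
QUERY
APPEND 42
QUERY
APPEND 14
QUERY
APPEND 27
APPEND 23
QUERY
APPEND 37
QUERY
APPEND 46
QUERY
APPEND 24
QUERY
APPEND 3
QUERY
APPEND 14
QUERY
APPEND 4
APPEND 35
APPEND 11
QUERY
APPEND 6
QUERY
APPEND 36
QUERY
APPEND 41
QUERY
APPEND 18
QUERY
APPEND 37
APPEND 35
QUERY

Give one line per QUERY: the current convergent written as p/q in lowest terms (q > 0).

APPEND 40: p_0 = 40·1 + 0 = 40, q_0 = 40·0 + 1 = 1 → 40/1
APPEND 42: p_1 = 42·40 + 1 = 1681, q_1 = 42·1 + 0 = 42 → 1681/42
APPEND 14: p_2 = 14·1681 + 40 = 23574, q_2 = 14·42 + 1 = 589 → 23574/589
APPEND 27: p_3 = 27·23574 + 1681 = 638179, q_3 = 27·589 + 42 = 15945 → 638179/15945
APPEND 23: p_4 = 23·638179 + 23574 = 14701691, q_4 = 23·15945 + 589 = 367324 → 14701691/367324
APPEND 37: p_5 = 37·14701691 + 638179 = 544600746, q_5 = 37·367324 + 15945 = 13606933 → 544600746/13606933
APPEND 46: p_6 = 46·544600746 + 14701691 = 25066336007, q_6 = 46·13606933 + 367324 = 626286242 → 25066336007/626286242
APPEND 24: p_7 = 24·25066336007 + 544600746 = 602136664914, q_7 = 24·626286242 + 13606933 = 15044476741 → 602136664914/15044476741
APPEND 3: p_8 = 3·602136664914 + 25066336007 = 1831476330749, q_8 = 3·15044476741 + 626286242 = 45759716465 → 1831476330749/45759716465
APPEND 14: p_9 = 14·1831476330749 + 602136664914 = 26242805295400, q_9 = 14·45759716465 + 15044476741 = 655680507251 → 26242805295400/655680507251
APPEND 4: p_10 = 4·26242805295400 + 1831476330749 = 106802697512349, q_10 = 4·655680507251 + 45759716465 = 2668481745469 → 106802697512349/2668481745469
APPEND 35: p_11 = 35·106802697512349 + 26242805295400 = 3764337218227615, q_11 = 35·2668481745469 + 655680507251 = 94052541598666 → 3764337218227615/94052541598666
APPEND 11: p_12 = 11·3764337218227615 + 106802697512349 = 41514512098016114, q_12 = 11·94052541598666 + 2668481745469 = 1037246439330795 → 41514512098016114/1037246439330795
APPEND 6: p_13 = 6·41514512098016114 + 3764337218227615 = 252851409806324299, q_13 = 6·1037246439330795 + 94052541598666 = 6317531177583436 → 252851409806324299/6317531177583436
APPEND 36: p_14 = 36·252851409806324299 + 41514512098016114 = 9144165265125690878, q_14 = 36·6317531177583436 + 1037246439330795 = 228468368832334491 → 9144165265125690878/228468368832334491
APPEND 41: p_15 = 41·9144165265125690878 + 252851409806324299 = 375163627279959650297, q_15 = 41·228468368832334491 + 6317531177583436 = 9373520653303297567 → 375163627279959650297/9373520653303297567
APPEND 18: p_16 = 18·375163627279959650297 + 9144165265125690878 = 6762089456304399396224, q_16 = 18·9373520653303297567 + 228468368832334491 = 168951840128291690697 → 6762089456304399396224/168951840128291690697
APPEND 37: p_17 = 37·6762089456304399396224 + 375163627279959650297 = 250572473510542737310585, q_17 = 37·168951840128291690697 + 9373520653303297567 = 6260591605400095853356 → 250572473510542737310585/6260591605400095853356
APPEND 35: p_18 = 35·250572473510542737310585 + 6762089456304399396224 = 8776798662325300205266699, q_18 = 35·6260591605400095853356 + 168951840128291690697 = 219289658029131646558157 → 8776798662325300205266699/219289658029131646558157

40/1
1681/42
23574/589
14701691/367324
544600746/13606933
25066336007/626286242
602136664914/15044476741
1831476330749/45759716465
26242805295400/655680507251
41514512098016114/1037246439330795
252851409806324299/6317531177583436
9144165265125690878/228468368832334491
375163627279959650297/9373520653303297567
6762089456304399396224/168951840128291690697
8776798662325300205266699/219289658029131646558157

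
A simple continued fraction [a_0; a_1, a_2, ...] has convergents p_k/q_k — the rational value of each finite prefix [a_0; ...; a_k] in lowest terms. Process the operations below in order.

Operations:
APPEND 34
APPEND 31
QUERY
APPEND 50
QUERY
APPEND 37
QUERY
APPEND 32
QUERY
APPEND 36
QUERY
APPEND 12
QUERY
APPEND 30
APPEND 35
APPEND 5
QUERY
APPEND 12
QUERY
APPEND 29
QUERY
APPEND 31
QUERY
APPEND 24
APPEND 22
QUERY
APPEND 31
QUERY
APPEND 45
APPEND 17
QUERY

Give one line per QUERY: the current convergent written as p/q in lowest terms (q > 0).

APPEND 34: p_0 = 34·1 + 0 = 34, q_0 = 34·0 + 1 = 1 → 34/1
APPEND 31: p_1 = 31·34 + 1 = 1055, q_1 = 31·1 + 0 = 31 → 1055/31
APPEND 50: p_2 = 50·1055 + 34 = 52784, q_2 = 50·31 + 1 = 1551 → 52784/1551
APPEND 37: p_3 = 37·52784 + 1055 = 1954063, q_3 = 37·1551 + 31 = 57418 → 1954063/57418
APPEND 32: p_4 = 32·1954063 + 52784 = 62582800, q_4 = 32·57418 + 1551 = 1838927 → 62582800/1838927
APPEND 36: p_5 = 36·62582800 + 1954063 = 2254934863, q_5 = 36·1838927 + 57418 = 66258790 → 2254934863/66258790
APPEND 12: p_6 = 12·2254934863 + 62582800 = 27121801156, q_6 = 12·66258790 + 1838927 = 796944407 → 27121801156/796944407
APPEND 30: p_7 = 30·27121801156 + 2254934863 = 815908969543, q_7 = 30·796944407 + 66258790 = 23974591000 → 815908969543/23974591000
APPEND 35: p_8 = 35·815908969543 + 27121801156 = 28583935735161, q_8 = 35·23974591000 + 796944407 = 839907629407 → 28583935735161/839907629407
APPEND 5: p_9 = 5·28583935735161 + 815908969543 = 143735587645348, q_9 = 5·839907629407 + 23974591000 = 4223512738035 → 143735587645348/4223512738035
APPEND 12: p_10 = 12·143735587645348 + 28583935735161 = 1753410987479337, q_10 = 12·4223512738035 + 839907629407 = 51522060485827 → 1753410987479337/51522060485827
APPEND 29: p_11 = 29·1753410987479337 + 143735587645348 = 50992654224546121, q_11 = 29·51522060485827 + 4223512738035 = 1498363266827018 → 50992654224546121/1498363266827018
APPEND 31: p_12 = 31·50992654224546121 + 1753410987479337 = 1582525691948409088, q_12 = 31·1498363266827018 + 51522060485827 = 46500783332123385 → 1582525691948409088/46500783332123385
APPEND 24: p_13 = 24·1582525691948409088 + 50992654224546121 = 38031609260986364233, q_13 = 24·46500783332123385 + 1498363266827018 = 1117517163237788258 → 38031609260986364233/1117517163237788258
APPEND 22: p_14 = 22·38031609260986364233 + 1582525691948409088 = 838277929433648422214, q_14 = 22·1117517163237788258 + 46500783332123385 = 24631878374563465061 → 838277929433648422214/24631878374563465061
APPEND 31: p_15 = 31·838277929433648422214 + 38031609260986364233 = 26024647421704087452867, q_15 = 31·24631878374563465061 + 1117517163237788258 = 764705746774705205149 → 26024647421704087452867/764705746774705205149
APPEND 45: p_16 = 45·26024647421704087452867 + 838277929433648422214 = 1171947411906117583801229, q_16 = 45·764705746774705205149 + 24631878374563465061 = 34436390483236297696766 → 1171947411906117583801229/34436390483236297696766
APPEND 17: p_17 = 17·1171947411906117583801229 + 26024647421704087452867 = 19949130649825703012073760, q_17 = 17·34436390483236297696766 + 764705746774705205149 = 586183343961791766050171 → 19949130649825703012073760/586183343961791766050171

1055/31
52784/1551
1954063/57418
62582800/1838927
2254934863/66258790
27121801156/796944407
143735587645348/4223512738035
1753410987479337/51522060485827
50992654224546121/1498363266827018
1582525691948409088/46500783332123385
838277929433648422214/24631878374563465061
26024647421704087452867/764705746774705205149
19949130649825703012073760/586183343961791766050171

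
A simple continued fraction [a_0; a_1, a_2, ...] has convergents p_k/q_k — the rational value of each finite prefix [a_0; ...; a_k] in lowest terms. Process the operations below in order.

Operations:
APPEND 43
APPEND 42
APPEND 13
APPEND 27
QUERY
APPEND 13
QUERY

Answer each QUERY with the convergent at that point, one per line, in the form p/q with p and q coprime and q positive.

637225/14811
8307459/193090

APPEND 43: p_0 = 43·1 + 0 = 43, q_0 = 43·0 + 1 = 1 → 43/1
APPEND 42: p_1 = 42·43 + 1 = 1807, q_1 = 42·1 + 0 = 42 → 1807/42
APPEND 13: p_2 = 13·1807 + 43 = 23534, q_2 = 13·42 + 1 = 547 → 23534/547
APPEND 27: p_3 = 27·23534 + 1807 = 637225, q_3 = 27·547 + 42 = 14811 → 637225/14811
APPEND 13: p_4 = 13·637225 + 23534 = 8307459, q_4 = 13·14811 + 547 = 193090 → 8307459/193090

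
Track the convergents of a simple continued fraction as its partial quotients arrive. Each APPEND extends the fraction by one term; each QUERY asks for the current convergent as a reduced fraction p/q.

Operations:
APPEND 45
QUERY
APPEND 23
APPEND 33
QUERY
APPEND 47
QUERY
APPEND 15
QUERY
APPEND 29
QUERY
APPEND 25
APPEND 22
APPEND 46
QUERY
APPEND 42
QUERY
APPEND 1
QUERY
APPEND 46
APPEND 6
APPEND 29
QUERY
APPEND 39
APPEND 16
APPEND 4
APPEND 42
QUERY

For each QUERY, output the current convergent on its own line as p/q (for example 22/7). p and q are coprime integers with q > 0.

45/1
34233/760
1609987/35743
24184038/536905
702947089/15605988
17858969025513/396483406313
750464554966421/16660913776444
768323523991934/17057397182757
6338617047449958461/140722371750371503
680495864156568793816267/15107552838983365867627

APPEND 45: p_0 = 45·1 + 0 = 45, q_0 = 45·0 + 1 = 1 → 45/1
APPEND 23: p_1 = 23·45 + 1 = 1036, q_1 = 23·1 + 0 = 23 → 1036/23
APPEND 33: p_2 = 33·1036 + 45 = 34233, q_2 = 33·23 + 1 = 760 → 34233/760
APPEND 47: p_3 = 47·34233 + 1036 = 1609987, q_3 = 47·760 + 23 = 35743 → 1609987/35743
APPEND 15: p_4 = 15·1609987 + 34233 = 24184038, q_4 = 15·35743 + 760 = 536905 → 24184038/536905
APPEND 29: p_5 = 29·24184038 + 1609987 = 702947089, q_5 = 29·536905 + 35743 = 15605988 → 702947089/15605988
APPEND 25: p_6 = 25·702947089 + 24184038 = 17597861263, q_6 = 25·15605988 + 536905 = 390686605 → 17597861263/390686605
APPEND 22: p_7 = 22·17597861263 + 702947089 = 387855894875, q_7 = 22·390686605 + 15605988 = 8610711298 → 387855894875/8610711298
APPEND 46: p_8 = 46·387855894875 + 17597861263 = 17858969025513, q_8 = 46·8610711298 + 390686605 = 396483406313 → 17858969025513/396483406313
APPEND 42: p_9 = 42·17858969025513 + 387855894875 = 750464554966421, q_9 = 42·396483406313 + 8610711298 = 16660913776444 → 750464554966421/16660913776444
APPEND 1: p_10 = 1·750464554966421 + 17858969025513 = 768323523991934, q_10 = 1·16660913776444 + 396483406313 = 17057397182757 → 768323523991934/17057397182757
APPEND 46: p_11 = 46·768323523991934 + 750464554966421 = 36093346658595385, q_11 = 46·17057397182757 + 16660913776444 = 801301184183266 → 36093346658595385/801301184183266
APPEND 6: p_12 = 6·36093346658595385 + 768323523991934 = 217328403475564244, q_12 = 6·801301184183266 + 17057397182757 = 4824864502282353 → 217328403475564244/4824864502282353
APPEND 29: p_13 = 29·217328403475564244 + 36093346658595385 = 6338617047449958461, q_13 = 29·4824864502282353 + 801301184183266 = 140722371750371503 → 6338617047449958461/140722371750371503
APPEND 39: p_14 = 39·6338617047449958461 + 217328403475564244 = 247423393254023944223, q_14 = 39·140722371750371503 + 4824864502282353 = 5492997362766770970 → 247423393254023944223/5492997362766770970
APPEND 16: p_15 = 16·247423393254023944223 + 6338617047449958461 = 3965112909111833066029, q_15 = 16·5492997362766770970 + 140722371750371503 = 88028680176018707023 → 3965112909111833066029/88028680176018707023
APPEND 4: p_16 = 4·3965112909111833066029 + 247423393254023944223 = 16107875029701356208339, q_16 = 4·88028680176018707023 + 5492997362766770970 = 357607718066841599062 → 16107875029701356208339/357607718066841599062
APPEND 42: p_17 = 42·16107875029701356208339 + 3965112909111833066029 = 680495864156568793816267, q_17 = 42·357607718066841599062 + 88028680176018707023 = 15107552838983365867627 → 680495864156568793816267/15107552838983365867627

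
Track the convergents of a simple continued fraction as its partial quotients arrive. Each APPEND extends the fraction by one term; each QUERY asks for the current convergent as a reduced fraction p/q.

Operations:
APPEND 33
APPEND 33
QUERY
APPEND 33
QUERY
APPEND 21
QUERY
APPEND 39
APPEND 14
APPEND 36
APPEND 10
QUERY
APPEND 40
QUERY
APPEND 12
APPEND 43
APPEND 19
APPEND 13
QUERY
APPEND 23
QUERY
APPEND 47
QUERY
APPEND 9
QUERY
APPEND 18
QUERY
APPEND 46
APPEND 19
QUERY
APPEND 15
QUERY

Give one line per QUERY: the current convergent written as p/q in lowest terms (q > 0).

APPEND 33: p_0 = 33·1 + 0 = 33, q_0 = 33·0 + 1 = 1 → 33/1
APPEND 33: p_1 = 33·33 + 1 = 1090, q_1 = 33·1 + 0 = 33 → 1090/33
APPEND 33: p_2 = 33·1090 + 33 = 36003, q_2 = 33·33 + 1 = 1090 → 36003/1090
APPEND 21: p_3 = 21·36003 + 1090 = 757153, q_3 = 21·1090 + 33 = 22923 → 757153/22923
APPEND 39: p_4 = 39·757153 + 36003 = 29564970, q_4 = 39·22923 + 1090 = 895087 → 29564970/895087
APPEND 14: p_5 = 14·29564970 + 757153 = 414666733, q_5 = 14·895087 + 22923 = 12554141 → 414666733/12554141
APPEND 36: p_6 = 36·414666733 + 29564970 = 14957567358, q_6 = 36·12554141 + 895087 = 452844163 → 14957567358/452844163
APPEND 10: p_7 = 10·14957567358 + 414666733 = 149990340313, q_7 = 10·452844163 + 12554141 = 4540995771 → 149990340313/4540995771
APPEND 40: p_8 = 40·149990340313 + 14957567358 = 6014571179878, q_8 = 40·4540995771 + 452844163 = 182092675003 → 6014571179878/182092675003
APPEND 12: p_9 = 12·6014571179878 + 149990340313 = 72324844498849, q_9 = 12·182092675003 + 4540995771 = 2189653095807 → 72324844498849/2189653095807
APPEND 43: p_10 = 43·72324844498849 + 6014571179878 = 3115982884630385, q_10 = 43·2189653095807 + 182092675003 = 94337175794704 → 3115982884630385/94337175794704
APPEND 19: p_11 = 19·3115982884630385 + 72324844498849 = 59275999652476164, q_11 = 19·94337175794704 + 2189653095807 = 1794595993195183 → 59275999652476164/1794595993195183
APPEND 13: p_12 = 13·59275999652476164 + 3115982884630385 = 773703978366820517, q_12 = 13·1794595993195183 + 94337175794704 = 23424085087332083 → 773703978366820517/23424085087332083
APPEND 23: p_13 = 23·773703978366820517 + 59275999652476164 = 17854467502089348055, q_13 = 23·23424085087332083 + 1794595993195183 = 540548553001833092 → 17854467502089348055/540548553001833092
APPEND 47: p_14 = 47·17854467502089348055 + 773703978366820517 = 839933676576566179102, q_14 = 47·540548553001833092 + 23424085087332083 = 25429206076173487407 → 839933676576566179102/25429206076173487407
APPEND 9: p_15 = 9·839933676576566179102 + 17854467502089348055 = 7577257556691184959973, q_15 = 9·25429206076173487407 + 540548553001833092 = 229403403238563219755 → 7577257556691184959973/229403403238563219755
APPEND 18: p_16 = 18·7577257556691184959973 + 839933676576566179102 = 137230569697017895458616, q_16 = 18·229403403238563219755 + 25429206076173487407 = 4154690464370311442997 → 137230569697017895458616/4154690464370311442997
APPEND 46: p_17 = 46·137230569697017895458616 + 7577257556691184959973 = 6320183463619514376056309, q_17 = 46·4154690464370311442997 + 229403403238563219755 = 191345164764272889597617 → 6320183463619514376056309/191345164764272889597617
APPEND 19: p_18 = 19·6320183463619514376056309 + 137230569697017895458616 = 120220716378467791040528487, q_18 = 19·191345164764272889597617 + 4154690464370311442997 = 3639712820985555213797720 → 120220716378467791040528487/3639712820985555213797720
APPEND 15: p_19 = 15·120220716378467791040528487 + 6320183463619514376056309 = 1809630929140636379983983614, q_19 = 15·3639712820985555213797720 + 191345164764272889597617 = 54787037479547601096563417 → 1809630929140636379983983614/54787037479547601096563417

1090/33
36003/1090
757153/22923
149990340313/4540995771
6014571179878/182092675003
773703978366820517/23424085087332083
17854467502089348055/540548553001833092
839933676576566179102/25429206076173487407
7577257556691184959973/229403403238563219755
137230569697017895458616/4154690464370311442997
120220716378467791040528487/3639712820985555213797720
1809630929140636379983983614/54787037479547601096563417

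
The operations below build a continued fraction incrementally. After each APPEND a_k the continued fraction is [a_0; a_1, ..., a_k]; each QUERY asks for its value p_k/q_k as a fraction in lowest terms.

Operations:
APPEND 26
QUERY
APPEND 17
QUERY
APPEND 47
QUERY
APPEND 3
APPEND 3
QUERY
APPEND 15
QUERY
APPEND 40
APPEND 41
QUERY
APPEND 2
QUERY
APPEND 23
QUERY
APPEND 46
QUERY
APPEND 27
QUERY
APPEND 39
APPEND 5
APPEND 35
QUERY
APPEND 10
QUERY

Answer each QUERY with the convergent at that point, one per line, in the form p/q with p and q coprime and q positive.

26/1
443/17
20847/800
209799/8051
3209969/123182
5276160888/202471753
10680930335/409878837
250937558593/9629685004
11553808625613/443375389021
312203770450144/11980765188571
2155927282653651344/82733333104419025
21620522534587869729/829683777898095271

APPEND 26: p_0 = 26·1 + 0 = 26, q_0 = 26·0 + 1 = 1 → 26/1
APPEND 17: p_1 = 17·26 + 1 = 443, q_1 = 17·1 + 0 = 17 → 443/17
APPEND 47: p_2 = 47·443 + 26 = 20847, q_2 = 47·17 + 1 = 800 → 20847/800
APPEND 3: p_3 = 3·20847 + 443 = 62984, q_3 = 3·800 + 17 = 2417 → 62984/2417
APPEND 3: p_4 = 3·62984 + 20847 = 209799, q_4 = 3·2417 + 800 = 8051 → 209799/8051
APPEND 15: p_5 = 15·209799 + 62984 = 3209969, q_5 = 15·8051 + 2417 = 123182 → 3209969/123182
APPEND 40: p_6 = 40·3209969 + 209799 = 128608559, q_6 = 40·123182 + 8051 = 4935331 → 128608559/4935331
APPEND 41: p_7 = 41·128608559 + 3209969 = 5276160888, q_7 = 41·4935331 + 123182 = 202471753 → 5276160888/202471753
APPEND 2: p_8 = 2·5276160888 + 128608559 = 10680930335, q_8 = 2·202471753 + 4935331 = 409878837 → 10680930335/409878837
APPEND 23: p_9 = 23·10680930335 + 5276160888 = 250937558593, q_9 = 23·409878837 + 202471753 = 9629685004 → 250937558593/9629685004
APPEND 46: p_10 = 46·250937558593 + 10680930335 = 11553808625613, q_10 = 46·9629685004 + 409878837 = 443375389021 → 11553808625613/443375389021
APPEND 27: p_11 = 27·11553808625613 + 250937558593 = 312203770450144, q_11 = 27·443375389021 + 9629685004 = 11980765188571 → 312203770450144/11980765188571
APPEND 39: p_12 = 39·312203770450144 + 11553808625613 = 12187500856181229, q_12 = 39·11980765188571 + 443375389021 = 467693217743290 → 12187500856181229/467693217743290
APPEND 5: p_13 = 5·12187500856181229 + 312203770450144 = 61249708051356289, q_13 = 5·467693217743290 + 11980765188571 = 2350446853905021 → 61249708051356289/2350446853905021
APPEND 35: p_14 = 35·61249708051356289 + 12187500856181229 = 2155927282653651344, q_14 = 35·2350446853905021 + 467693217743290 = 82733333104419025 → 2155927282653651344/82733333104419025
APPEND 10: p_15 = 10·2155927282653651344 + 61249708051356289 = 21620522534587869729, q_15 = 10·82733333104419025 + 2350446853905021 = 829683777898095271 → 21620522534587869729/829683777898095271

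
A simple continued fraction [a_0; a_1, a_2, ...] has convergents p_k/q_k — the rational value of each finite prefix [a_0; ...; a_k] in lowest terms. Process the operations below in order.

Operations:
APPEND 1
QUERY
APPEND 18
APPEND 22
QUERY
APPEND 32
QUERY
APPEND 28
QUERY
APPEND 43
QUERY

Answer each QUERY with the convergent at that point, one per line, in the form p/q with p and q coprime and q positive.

1/1
419/397
13427/12722
376375/356613
16197552/15347081

APPEND 1: p_0 = 1·1 + 0 = 1, q_0 = 1·0 + 1 = 1 → 1/1
APPEND 18: p_1 = 18·1 + 1 = 19, q_1 = 18·1 + 0 = 18 → 19/18
APPEND 22: p_2 = 22·19 + 1 = 419, q_2 = 22·18 + 1 = 397 → 419/397
APPEND 32: p_3 = 32·419 + 19 = 13427, q_3 = 32·397 + 18 = 12722 → 13427/12722
APPEND 28: p_4 = 28·13427 + 419 = 376375, q_4 = 28·12722 + 397 = 356613 → 376375/356613
APPEND 43: p_5 = 43·376375 + 13427 = 16197552, q_5 = 43·356613 + 12722 = 15347081 → 16197552/15347081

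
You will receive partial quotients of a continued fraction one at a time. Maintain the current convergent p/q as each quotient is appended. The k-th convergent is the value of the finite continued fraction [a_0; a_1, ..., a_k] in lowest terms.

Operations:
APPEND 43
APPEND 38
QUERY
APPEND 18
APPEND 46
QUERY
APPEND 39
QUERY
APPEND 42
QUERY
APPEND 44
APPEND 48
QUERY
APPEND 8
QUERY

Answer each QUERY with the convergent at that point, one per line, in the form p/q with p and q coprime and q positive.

1635/38
1357393/31548
52967800/1231057
2226004993/51735942
4706091004609/109377136182
37746725224364/877294701961

APPEND 43: p_0 = 43·1 + 0 = 43, q_0 = 43·0 + 1 = 1 → 43/1
APPEND 38: p_1 = 38·43 + 1 = 1635, q_1 = 38·1 + 0 = 38 → 1635/38
APPEND 18: p_2 = 18·1635 + 43 = 29473, q_2 = 18·38 + 1 = 685 → 29473/685
APPEND 46: p_3 = 46·29473 + 1635 = 1357393, q_3 = 46·685 + 38 = 31548 → 1357393/31548
APPEND 39: p_4 = 39·1357393 + 29473 = 52967800, q_4 = 39·31548 + 685 = 1231057 → 52967800/1231057
APPEND 42: p_5 = 42·52967800 + 1357393 = 2226004993, q_5 = 42·1231057 + 31548 = 51735942 → 2226004993/51735942
APPEND 44: p_6 = 44·2226004993 + 52967800 = 97997187492, q_6 = 44·51735942 + 1231057 = 2277612505 → 97997187492/2277612505
APPEND 48: p_7 = 48·97997187492 + 2226004993 = 4706091004609, q_7 = 48·2277612505 + 51735942 = 109377136182 → 4706091004609/109377136182
APPEND 8: p_8 = 8·4706091004609 + 97997187492 = 37746725224364, q_8 = 8·109377136182 + 2277612505 = 877294701961 → 37746725224364/877294701961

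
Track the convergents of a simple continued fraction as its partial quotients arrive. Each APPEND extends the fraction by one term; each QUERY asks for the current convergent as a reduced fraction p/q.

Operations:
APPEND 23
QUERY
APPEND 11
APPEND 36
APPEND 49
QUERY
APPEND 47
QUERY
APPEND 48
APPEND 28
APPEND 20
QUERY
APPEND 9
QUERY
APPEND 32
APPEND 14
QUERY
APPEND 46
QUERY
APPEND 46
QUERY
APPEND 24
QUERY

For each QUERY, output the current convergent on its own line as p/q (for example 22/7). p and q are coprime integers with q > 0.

APPEND 23: p_0 = 23·1 + 0 = 23, q_0 = 23·0 + 1 = 1 → 23/1
APPEND 11: p_1 = 11·23 + 1 = 254, q_1 = 11·1 + 0 = 11 → 254/11
APPEND 36: p_2 = 36·254 + 23 = 9167, q_2 = 36·11 + 1 = 397 → 9167/397
APPEND 49: p_3 = 49·9167 + 254 = 449437, q_3 = 49·397 + 11 = 19464 → 449437/19464
APPEND 47: p_4 = 47·449437 + 9167 = 21132706, q_4 = 47·19464 + 397 = 915205 → 21132706/915205
APPEND 48: p_5 = 48·21132706 + 449437 = 1014819325, q_5 = 48·915205 + 19464 = 43949304 → 1014819325/43949304
APPEND 28: p_6 = 28·1014819325 + 21132706 = 28436073806, q_6 = 28·43949304 + 915205 = 1231495717 → 28436073806/1231495717
APPEND 20: p_7 = 20·28436073806 + 1014819325 = 569736295445, q_7 = 20·1231495717 + 43949304 = 24673863644 → 569736295445/24673863644
APPEND 9: p_8 = 9·569736295445 + 28436073806 = 5156062732811, q_8 = 9·24673863644 + 1231495717 = 223296268513 → 5156062732811/223296268513
APPEND 32: p_9 = 32·5156062732811 + 569736295445 = 165563743745397, q_9 = 32·223296268513 + 24673863644 = 7170154456060 → 165563743745397/7170154456060
APPEND 14: p_10 = 14·165563743745397 + 5156062732811 = 2323048475168369, q_10 = 14·7170154456060 + 223296268513 = 100605458653353 → 2323048475168369/100605458653353
APPEND 46: p_11 = 46·2323048475168369 + 165563743745397 = 107025793601490371, q_11 = 46·100605458653353 + 7170154456060 = 4635021252510298 → 107025793601490371/4635021252510298
APPEND 46: p_12 = 46·107025793601490371 + 2323048475168369 = 4925509554143725435, q_12 = 46·4635021252510298 + 100605458653353 = 213311583074127061 → 4925509554143725435/213311583074127061
APPEND 24: p_13 = 24·4925509554143725435 + 107025793601490371 = 118319255093050900811, q_13 = 24·213311583074127061 + 4635021252510298 = 5124113015031559762 → 118319255093050900811/5124113015031559762

23/1
449437/19464
21132706/915205
569736295445/24673863644
5156062732811/223296268513
2323048475168369/100605458653353
107025793601490371/4635021252510298
4925509554143725435/213311583074127061
118319255093050900811/5124113015031559762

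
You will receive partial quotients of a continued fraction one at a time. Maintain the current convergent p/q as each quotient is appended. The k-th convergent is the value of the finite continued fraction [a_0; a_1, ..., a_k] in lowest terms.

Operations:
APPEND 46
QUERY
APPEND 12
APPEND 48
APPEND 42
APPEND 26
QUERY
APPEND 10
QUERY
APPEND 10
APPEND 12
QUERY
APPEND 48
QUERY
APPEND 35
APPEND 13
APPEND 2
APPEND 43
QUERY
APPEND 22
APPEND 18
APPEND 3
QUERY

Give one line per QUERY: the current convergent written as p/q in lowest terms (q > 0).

46/1
29077248/630973
291889813/6333976
35667594349/773982772
1714992504130/37215143789
70660120098326736/1533316631573981
85800104030225550083/1861852574227905438

APPEND 46: p_0 = 46·1 + 0 = 46, q_0 = 46·0 + 1 = 1 → 46/1
APPEND 12: p_1 = 12·46 + 1 = 553, q_1 = 12·1 + 0 = 12 → 553/12
APPEND 48: p_2 = 48·553 + 46 = 26590, q_2 = 48·12 + 1 = 577 → 26590/577
APPEND 42: p_3 = 42·26590 + 553 = 1117333, q_3 = 42·577 + 12 = 24246 → 1117333/24246
APPEND 26: p_4 = 26·1117333 + 26590 = 29077248, q_4 = 26·24246 + 577 = 630973 → 29077248/630973
APPEND 10: p_5 = 10·29077248 + 1117333 = 291889813, q_5 = 10·630973 + 24246 = 6333976 → 291889813/6333976
APPEND 10: p_6 = 10·291889813 + 29077248 = 2947975378, q_6 = 10·6333976 + 630973 = 63970733 → 2947975378/63970733
APPEND 12: p_7 = 12·2947975378 + 291889813 = 35667594349, q_7 = 12·63970733 + 6333976 = 773982772 → 35667594349/773982772
APPEND 48: p_8 = 48·35667594349 + 2947975378 = 1714992504130, q_8 = 48·773982772 + 63970733 = 37215143789 → 1714992504130/37215143789
APPEND 35: p_9 = 35·1714992504130 + 35667594349 = 60060405238899, q_9 = 35·37215143789 + 773982772 = 1303304015387 → 60060405238899/1303304015387
APPEND 13: p_10 = 13·60060405238899 + 1714992504130 = 782500260609817, q_10 = 13·1303304015387 + 37215143789 = 16980167343820 → 782500260609817/16980167343820
APPEND 2: p_11 = 2·782500260609817 + 60060405238899 = 1625060926458533, q_11 = 2·16980167343820 + 1303304015387 = 35263638703027 → 1625060926458533/35263638703027
APPEND 43: p_12 = 43·1625060926458533 + 782500260609817 = 70660120098326736, q_12 = 43·35263638703027 + 16980167343820 = 1533316631573981 → 70660120098326736/1533316631573981
APPEND 22: p_13 = 22·70660120098326736 + 1625060926458533 = 1556147703089646725, q_13 = 22·1533316631573981 + 35263638703027 = 33768229533330609 → 1556147703089646725/33768229533330609
APPEND 18: p_14 = 18·1556147703089646725 + 70660120098326736 = 28081318775711967786, q_14 = 18·33768229533330609 + 1533316631573981 = 609361448231524943 → 28081318775711967786/609361448231524943
APPEND 3: p_15 = 3·28081318775711967786 + 1556147703089646725 = 85800104030225550083, q_15 = 3·609361448231524943 + 33768229533330609 = 1861852574227905438 → 85800104030225550083/1861852574227905438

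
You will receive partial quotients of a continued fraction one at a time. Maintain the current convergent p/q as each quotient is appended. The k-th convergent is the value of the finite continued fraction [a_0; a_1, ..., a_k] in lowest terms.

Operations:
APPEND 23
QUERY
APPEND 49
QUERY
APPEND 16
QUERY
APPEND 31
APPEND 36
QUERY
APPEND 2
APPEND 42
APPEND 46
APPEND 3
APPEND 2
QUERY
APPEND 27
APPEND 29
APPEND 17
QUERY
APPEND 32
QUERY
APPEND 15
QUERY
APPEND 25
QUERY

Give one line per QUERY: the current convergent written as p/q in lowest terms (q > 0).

23/1
1128/49
18071/785
20225915/878609
564947356245/24541180546
7664602359020551/332948527374732
245717222924606928/10673898486993545
3693422946228124471/160441425832277907
92581290878627718703/4021709544293941220

APPEND 23: p_0 = 23·1 + 0 = 23, q_0 = 23·0 + 1 = 1 → 23/1
APPEND 49: p_1 = 49·23 + 1 = 1128, q_1 = 49·1 + 0 = 49 → 1128/49
APPEND 16: p_2 = 16·1128 + 23 = 18071, q_2 = 16·49 + 1 = 785 → 18071/785
APPEND 31: p_3 = 31·18071 + 1128 = 561329, q_3 = 31·785 + 49 = 24384 → 561329/24384
APPEND 36: p_4 = 36·561329 + 18071 = 20225915, q_4 = 36·24384 + 785 = 878609 → 20225915/878609
APPEND 2: p_5 = 2·20225915 + 561329 = 41013159, q_5 = 2·878609 + 24384 = 1781602 → 41013159/1781602
APPEND 42: p_6 = 42·41013159 + 20225915 = 1742778593, q_6 = 42·1781602 + 878609 = 75705893 → 1742778593/75705893
APPEND 46: p_7 = 46·1742778593 + 41013159 = 80208828437, q_7 = 46·75705893 + 1781602 = 3484252680 → 80208828437/3484252680
APPEND 3: p_8 = 3·80208828437 + 1742778593 = 242369263904, q_8 = 3·3484252680 + 75705893 = 10528463933 → 242369263904/10528463933
APPEND 2: p_9 = 2·242369263904 + 80208828437 = 564947356245, q_9 = 2·10528463933 + 3484252680 = 24541180546 → 564947356245/24541180546
APPEND 27: p_10 = 27·564947356245 + 242369263904 = 15495947882519, q_10 = 27·24541180546 + 10528463933 = 673140338675 → 15495947882519/673140338675
APPEND 29: p_11 = 29·15495947882519 + 564947356245 = 449947435949296, q_11 = 29·673140338675 + 24541180546 = 19545611002121 → 449947435949296/19545611002121
APPEND 17: p_12 = 17·449947435949296 + 15495947882519 = 7664602359020551, q_12 = 17·19545611002121 + 673140338675 = 332948527374732 → 7664602359020551/332948527374732
APPEND 32: p_13 = 32·7664602359020551 + 449947435949296 = 245717222924606928, q_13 = 32·332948527374732 + 19545611002121 = 10673898486993545 → 245717222924606928/10673898486993545
APPEND 15: p_14 = 15·245717222924606928 + 7664602359020551 = 3693422946228124471, q_14 = 15·10673898486993545 + 332948527374732 = 160441425832277907 → 3693422946228124471/160441425832277907
APPEND 25: p_15 = 25·3693422946228124471 + 245717222924606928 = 92581290878627718703, q_15 = 25·160441425832277907 + 10673898486993545 = 4021709544293941220 → 92581290878627718703/4021709544293941220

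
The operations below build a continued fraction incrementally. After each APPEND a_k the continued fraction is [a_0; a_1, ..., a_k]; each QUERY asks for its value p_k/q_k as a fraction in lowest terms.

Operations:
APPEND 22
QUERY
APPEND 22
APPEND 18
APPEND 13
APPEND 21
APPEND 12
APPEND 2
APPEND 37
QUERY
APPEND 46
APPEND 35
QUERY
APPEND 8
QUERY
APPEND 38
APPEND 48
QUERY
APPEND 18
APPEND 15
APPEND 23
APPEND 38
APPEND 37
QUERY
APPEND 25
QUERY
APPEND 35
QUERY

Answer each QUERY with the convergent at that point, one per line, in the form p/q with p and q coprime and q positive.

APPEND 22: p_0 = 22·1 + 0 = 22, q_0 = 22·0 + 1 = 1 → 22/1
APPEND 22: p_1 = 22·22 + 1 = 485, q_1 = 22·1 + 0 = 22 → 485/22
APPEND 18: p_2 = 18·485 + 22 = 8752, q_2 = 18·22 + 1 = 397 → 8752/397
APPEND 13: p_3 = 13·8752 + 485 = 114261, q_3 = 13·397 + 22 = 5183 → 114261/5183
APPEND 21: p_4 = 21·114261 + 8752 = 2408233, q_4 = 21·5183 + 397 = 109240 → 2408233/109240
APPEND 12: p_5 = 12·2408233 + 114261 = 29013057, q_5 = 12·109240 + 5183 = 1316063 → 29013057/1316063
APPEND 2: p_6 = 2·29013057 + 2408233 = 60434347, q_6 = 2·1316063 + 109240 = 2741366 → 60434347/2741366
APPEND 37: p_7 = 37·60434347 + 29013057 = 2265083896, q_7 = 37·2741366 + 1316063 = 102746605 → 2265083896/102746605
APPEND 46: p_8 = 46·2265083896 + 60434347 = 104254293563, q_8 = 46·102746605 + 2741366 = 4729085196 → 104254293563/4729085196
APPEND 35: p_9 = 35·104254293563 + 2265083896 = 3651165358601, q_9 = 35·4729085196 + 102746605 = 165620728465 → 3651165358601/165620728465
APPEND 8: p_10 = 8·3651165358601 + 104254293563 = 29313577162371, q_10 = 8·165620728465 + 4729085196 = 1329694912916 → 29313577162371/1329694912916
APPEND 38: p_11 = 38·29313577162371 + 3651165358601 = 1117567097528699, q_11 = 38·1329694912916 + 165620728465 = 50694027419273 → 1117567097528699/50694027419273
APPEND 48: p_12 = 48·1117567097528699 + 29313577162371 = 53672534258539923, q_12 = 48·50694027419273 + 1329694912916 = 2434643011038020 → 53672534258539923/2434643011038020
APPEND 18: p_13 = 18·53672534258539923 + 1117567097528699 = 967223183751247313, q_13 = 18·2434643011038020 + 50694027419273 = 43874268226103633 → 967223183751247313/43874268226103633
APPEND 15: p_14 = 15·967223183751247313 + 53672534258539923 = 14562020290527249618, q_14 = 15·43874268226103633 + 2434643011038020 = 660548666402592515 → 14562020290527249618/660548666402592515
APPEND 23: p_15 = 23·14562020290527249618 + 967223183751247313 = 335893689865877988527, q_15 = 23·660548666402592515 + 43874268226103633 = 15236493595485731478 → 335893689865877988527/15236493595485731478
APPEND 38: p_16 = 38·335893689865877988527 + 14562020290527249618 = 12778522235193890813644, q_16 = 38·15236493595485731478 + 660548666402592515 = 579647305294860388679 → 12778522235193890813644/579647305294860388679
APPEND 37: p_17 = 37·12778522235193890813644 + 335893689865877988527 = 473141216392039838093355, q_17 = 37·579647305294860388679 + 15236493595485731478 = 21462186789505320112601 → 473141216392039838093355/21462186789505320112601
APPEND 25: p_18 = 25·473141216392039838093355 + 12778522235193890813644 = 11841308932036189843147519, q_18 = 25·21462186789505320112601 + 579647305294860388679 = 537134317042927863203704 → 11841308932036189843147519/537134317042927863203704
APPEND 35: p_19 = 35·11841308932036189843147519 + 473141216392039838093355 = 414918953837658684348256520, q_19 = 35·537134317042927863203704 + 21462186789505320112601 = 18821163283291980532242241 → 414918953837658684348256520/18821163283291980532242241

22/1
2265083896/102746605
3651165358601/165620728465
29313577162371/1329694912916
53672534258539923/2434643011038020
473141216392039838093355/21462186789505320112601
11841308932036189843147519/537134317042927863203704
414918953837658684348256520/18821163283291980532242241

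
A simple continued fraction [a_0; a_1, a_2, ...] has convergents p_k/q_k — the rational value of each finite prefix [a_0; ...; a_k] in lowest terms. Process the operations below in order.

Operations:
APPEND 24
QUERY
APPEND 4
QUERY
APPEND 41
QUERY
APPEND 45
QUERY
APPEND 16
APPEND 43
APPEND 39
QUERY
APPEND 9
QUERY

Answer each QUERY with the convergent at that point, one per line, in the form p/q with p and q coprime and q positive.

APPEND 24: p_0 = 24·1 + 0 = 24, q_0 = 24·0 + 1 = 1 → 24/1
APPEND 4: p_1 = 4·24 + 1 = 97, q_1 = 4·1 + 0 = 4 → 97/4
APPEND 41: p_2 = 41·97 + 24 = 4001, q_2 = 41·4 + 1 = 165 → 4001/165
APPEND 45: p_3 = 45·4001 + 97 = 180142, q_3 = 45·165 + 4 = 7429 → 180142/7429
APPEND 16: p_4 = 16·180142 + 4001 = 2886273, q_4 = 16·7429 + 165 = 119029 → 2886273/119029
APPEND 43: p_5 = 43·2886273 + 180142 = 124289881, q_5 = 43·119029 + 7429 = 5125676 → 124289881/5125676
APPEND 39: p_6 = 39·124289881 + 2886273 = 4850191632, q_6 = 39·5125676 + 119029 = 200020393 → 4850191632/200020393
APPEND 9: p_7 = 9·4850191632 + 124289881 = 43776014569, q_7 = 9·200020393 + 5125676 = 1805309213 → 43776014569/1805309213

24/1
97/4
4001/165
180142/7429
4850191632/200020393
43776014569/1805309213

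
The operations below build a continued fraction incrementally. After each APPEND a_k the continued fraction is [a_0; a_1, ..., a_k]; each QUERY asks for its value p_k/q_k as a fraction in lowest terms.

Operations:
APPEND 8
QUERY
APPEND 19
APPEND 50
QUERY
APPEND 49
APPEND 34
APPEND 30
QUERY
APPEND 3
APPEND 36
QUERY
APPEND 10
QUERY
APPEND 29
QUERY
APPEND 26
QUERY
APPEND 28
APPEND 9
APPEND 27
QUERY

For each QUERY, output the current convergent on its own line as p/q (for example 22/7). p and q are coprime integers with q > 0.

8/1
7658/951
383508035/47625508
42262134983/5248275040
423784645023/52627212887
12332016840650/1531437448763
321056222501923/39870000880725
2205133642249808457/273842006778390947

APPEND 8: p_0 = 8·1 + 0 = 8, q_0 = 8·0 + 1 = 1 → 8/1
APPEND 19: p_1 = 19·8 + 1 = 153, q_1 = 19·1 + 0 = 19 → 153/19
APPEND 50: p_2 = 50·153 + 8 = 7658, q_2 = 50·19 + 1 = 951 → 7658/951
APPEND 49: p_3 = 49·7658 + 153 = 375395, q_3 = 49·951 + 19 = 46618 → 375395/46618
APPEND 34: p_4 = 34·375395 + 7658 = 12771088, q_4 = 34·46618 + 951 = 1585963 → 12771088/1585963
APPEND 30: p_5 = 30·12771088 + 375395 = 383508035, q_5 = 30·1585963 + 46618 = 47625508 → 383508035/47625508
APPEND 3: p_6 = 3·383508035 + 12771088 = 1163295193, q_6 = 3·47625508 + 1585963 = 144462487 → 1163295193/144462487
APPEND 36: p_7 = 36·1163295193 + 383508035 = 42262134983, q_7 = 36·144462487 + 47625508 = 5248275040 → 42262134983/5248275040
APPEND 10: p_8 = 10·42262134983 + 1163295193 = 423784645023, q_8 = 10·5248275040 + 144462487 = 52627212887 → 423784645023/52627212887
APPEND 29: p_9 = 29·423784645023 + 42262134983 = 12332016840650, q_9 = 29·52627212887 + 5248275040 = 1531437448763 → 12332016840650/1531437448763
APPEND 26: p_10 = 26·12332016840650 + 423784645023 = 321056222501923, q_10 = 26·1531437448763 + 52627212887 = 39870000880725 → 321056222501923/39870000880725
APPEND 28: p_11 = 28·321056222501923 + 12332016840650 = 9001906246894494, q_11 = 28·39870000880725 + 1531437448763 = 1117891462109063 → 9001906246894494/1117891462109063
APPEND 9: p_12 = 9·9001906246894494 + 321056222501923 = 81338212444552369, q_12 = 9·1117891462109063 + 39870000880725 = 10100893159862292 → 81338212444552369/10100893159862292
APPEND 27: p_13 = 27·81338212444552369 + 9001906246894494 = 2205133642249808457, q_13 = 27·10100893159862292 + 1117891462109063 = 273842006778390947 → 2205133642249808457/273842006778390947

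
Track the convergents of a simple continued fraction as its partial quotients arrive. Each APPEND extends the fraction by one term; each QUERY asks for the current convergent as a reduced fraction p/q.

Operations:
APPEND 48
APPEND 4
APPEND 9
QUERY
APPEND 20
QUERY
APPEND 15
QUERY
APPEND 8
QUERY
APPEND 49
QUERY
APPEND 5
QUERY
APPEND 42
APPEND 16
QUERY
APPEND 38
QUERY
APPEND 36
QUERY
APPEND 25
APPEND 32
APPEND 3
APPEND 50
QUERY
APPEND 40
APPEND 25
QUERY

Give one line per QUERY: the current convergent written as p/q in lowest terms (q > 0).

1785/37
35893/744
540180/11197
4357333/90320
214049497/4436877
1074604818/22274705
726633834466/15061866497
27657433161561/573290901373
996394227650662/20653534315925
121895394601833287864/2526681353120853911
122077838195328933120689/2530463094237387241936

APPEND 48: p_0 = 48·1 + 0 = 48, q_0 = 48·0 + 1 = 1 → 48/1
APPEND 4: p_1 = 4·48 + 1 = 193, q_1 = 4·1 + 0 = 4 → 193/4
APPEND 9: p_2 = 9·193 + 48 = 1785, q_2 = 9·4 + 1 = 37 → 1785/37
APPEND 20: p_3 = 20·1785 + 193 = 35893, q_3 = 20·37 + 4 = 744 → 35893/744
APPEND 15: p_4 = 15·35893 + 1785 = 540180, q_4 = 15·744 + 37 = 11197 → 540180/11197
APPEND 8: p_5 = 8·540180 + 35893 = 4357333, q_5 = 8·11197 + 744 = 90320 → 4357333/90320
APPEND 49: p_6 = 49·4357333 + 540180 = 214049497, q_6 = 49·90320 + 11197 = 4436877 → 214049497/4436877
APPEND 5: p_7 = 5·214049497 + 4357333 = 1074604818, q_7 = 5·4436877 + 90320 = 22274705 → 1074604818/22274705
APPEND 42: p_8 = 42·1074604818 + 214049497 = 45347451853, q_8 = 42·22274705 + 4436877 = 939974487 → 45347451853/939974487
APPEND 16: p_9 = 16·45347451853 + 1074604818 = 726633834466, q_9 = 16·939974487 + 22274705 = 15061866497 → 726633834466/15061866497
APPEND 38: p_10 = 38·726633834466 + 45347451853 = 27657433161561, q_10 = 38·15061866497 + 939974487 = 573290901373 → 27657433161561/573290901373
APPEND 36: p_11 = 36·27657433161561 + 726633834466 = 996394227650662, q_11 = 36·573290901373 + 15061866497 = 20653534315925 → 996394227650662/20653534315925
APPEND 25: p_12 = 25·996394227650662 + 27657433161561 = 24937513124428111, q_12 = 25·20653534315925 + 573290901373 = 516911648799498 → 24937513124428111/516911648799498
APPEND 32: p_13 = 32·24937513124428111 + 996394227650662 = 798996814209350214, q_13 = 32·516911648799498 + 20653534315925 = 16561826295899861 → 798996814209350214/16561826295899861
APPEND 3: p_14 = 3·798996814209350214 + 24937513124428111 = 2421927955752478753, q_14 = 3·16561826295899861 + 516911648799498 = 50202390536499081 → 2421927955752478753/50202390536499081
APPEND 50: p_15 = 50·2421927955752478753 + 798996814209350214 = 121895394601833287864, q_15 = 50·50202390536499081 + 16561826295899861 = 2526681353120853911 → 121895394601833287864/2526681353120853911
APPEND 40: p_16 = 40·121895394601833287864 + 2421927955752478753 = 4878237712029083993313, q_16 = 40·2526681353120853911 + 50202390536499081 = 101117456515370655521 → 4878237712029083993313/101117456515370655521
APPEND 25: p_17 = 25·4878237712029083993313 + 121895394601833287864 = 122077838195328933120689, q_17 = 25·101117456515370655521 + 2526681353120853911 = 2530463094237387241936 → 122077838195328933120689/2530463094237387241936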